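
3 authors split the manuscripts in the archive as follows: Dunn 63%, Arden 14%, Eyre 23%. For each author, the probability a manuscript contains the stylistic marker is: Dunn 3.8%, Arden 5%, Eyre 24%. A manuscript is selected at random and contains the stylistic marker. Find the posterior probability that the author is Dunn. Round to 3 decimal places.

Unnormalized posteriors (prior × likelihood):
  Dunn: 0.63 × 0.038 = 0.02394
  Arden: 0.14 × 0.05 = 0.007
  Eyre: 0.23 × 0.24 = 0.0552
Sum = 0.08614.
P(Dunn | evidence) = 0.02394 / 0.08614 ≈ 0.278.

0.278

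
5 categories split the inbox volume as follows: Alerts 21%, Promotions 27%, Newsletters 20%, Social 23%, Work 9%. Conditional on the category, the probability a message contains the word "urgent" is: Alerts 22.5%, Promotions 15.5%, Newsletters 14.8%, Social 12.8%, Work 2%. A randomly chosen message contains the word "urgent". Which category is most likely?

Alerts

Compute prior × likelihood for every hypothesis:
  Alerts: 0.21 × 0.225 = 0.04725
  Promotions: 0.27 × 0.155 = 0.04185
  Newsletters: 0.2 × 0.148 = 0.0296
  Social: 0.23 × 0.128 = 0.02944
  Work: 0.09 × 0.02 = 0.0018
Sum = 0.14994.
Largest term belongs to Alerts, so Alerts is most probable.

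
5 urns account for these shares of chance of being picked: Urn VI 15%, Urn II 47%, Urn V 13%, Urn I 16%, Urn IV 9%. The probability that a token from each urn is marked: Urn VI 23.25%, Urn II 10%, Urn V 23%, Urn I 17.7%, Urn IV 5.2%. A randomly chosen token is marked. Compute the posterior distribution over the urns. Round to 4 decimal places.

Prior × likelihood for each hypothesis:
  Urn VI: 0.15 × 0.2325 = 0.034875
  Urn II: 0.47 × 0.1 = 0.047
  Urn V: 0.13 × 0.23 = 0.0299
  Urn I: 0.16 × 0.177 = 0.02832
  Urn IV: 0.09 × 0.052 = 0.00468
Normalizing constant = 0.144775.
P(Urn VI | marked) = 0.034875/0.144775 ≈ 0.2409
P(Urn II | marked) = 0.047/0.144775 ≈ 0.3246
P(Urn V | marked) = 0.0299/0.144775 ≈ 0.2065
P(Urn I | marked) = 0.02832/0.144775 ≈ 0.1956
P(Urn IV | marked) = 0.00468/0.144775 ≈ 0.0323

Urn VI 0.2409, Urn II 0.3246, Urn V 0.2065, Urn I 0.1956, Urn IV 0.0323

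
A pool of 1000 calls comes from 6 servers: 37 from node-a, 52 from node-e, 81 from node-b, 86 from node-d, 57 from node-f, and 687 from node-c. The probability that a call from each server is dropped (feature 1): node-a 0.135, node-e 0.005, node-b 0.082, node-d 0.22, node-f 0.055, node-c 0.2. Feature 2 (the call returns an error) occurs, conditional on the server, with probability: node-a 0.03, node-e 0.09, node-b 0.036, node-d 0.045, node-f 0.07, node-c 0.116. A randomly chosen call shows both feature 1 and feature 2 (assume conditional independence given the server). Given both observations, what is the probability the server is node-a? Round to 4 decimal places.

0.0086

By Bayes' rule, posterior ∝ prior × likelihood:
  node-a: 0.037 × 0.135 × 0.03 = 0.00014985
  node-e: 0.052 × 0.005 × 0.09 = 0.0000234
  node-b: 0.081 × 0.082 × 0.036 = 0.000239112
  node-d: 0.086 × 0.22 × 0.045 = 0.0008514
  node-f: 0.057 × 0.055 × 0.07 = 0.00021945
  node-c: 0.687 × 0.2 × 0.116 = 0.0159384
Normalizing constant = 0.017421612.
P(node-a | evidence) = 0.00014985 / 0.017421612 ≈ 0.0086.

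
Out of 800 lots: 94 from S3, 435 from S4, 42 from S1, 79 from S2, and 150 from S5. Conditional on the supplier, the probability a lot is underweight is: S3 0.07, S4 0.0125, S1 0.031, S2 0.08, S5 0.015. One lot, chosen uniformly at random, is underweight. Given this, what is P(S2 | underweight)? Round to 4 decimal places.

Unnormalized posteriors (prior × likelihood):
  S3: 0.1175 × 0.07 = 0.008225
  S4: 0.54375 × 0.0125 = 0.006796875
  S1: 0.0525 × 0.031 = 0.0016275
  S2: 0.09875 × 0.08 = 0.0079
  S5: 0.1875 × 0.015 = 0.0028125
Sum = 0.027361875.
P(S2 | evidence) = 0.0079 / 0.027361875 ≈ 0.2887.

0.2887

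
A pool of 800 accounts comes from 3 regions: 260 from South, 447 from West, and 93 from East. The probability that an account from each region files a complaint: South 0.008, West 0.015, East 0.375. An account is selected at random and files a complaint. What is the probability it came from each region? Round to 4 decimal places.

Compute prior × likelihood for every hypothesis:
  South: 0.325 × 0.008 = 0.0026
  West: 0.55875 × 0.015 = 0.00838125
  East: 0.11625 × 0.375 = 0.04359375
Total = 0.054575.
P(South | complaint) = 0.0026/0.054575 ≈ 0.0476
P(West | complaint) = 0.00838125/0.054575 ≈ 0.1536
P(East | complaint) = 0.04359375/0.054575 ≈ 0.7988

South 0.0476, West 0.1536, East 0.7988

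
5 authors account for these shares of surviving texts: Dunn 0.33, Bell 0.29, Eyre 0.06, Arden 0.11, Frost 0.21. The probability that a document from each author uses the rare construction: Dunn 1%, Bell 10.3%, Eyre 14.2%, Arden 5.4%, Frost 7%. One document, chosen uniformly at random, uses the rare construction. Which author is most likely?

Bell

By Bayes' rule, posterior ∝ prior × likelihood:
  Dunn: 0.33 × 0.01 = 0.0033
  Bell: 0.29 × 0.103 = 0.02987
  Eyre: 0.06 × 0.142 = 0.00852
  Arden: 0.11 × 0.054 = 0.00594
  Frost: 0.21 × 0.07 = 0.0147
Sum = 0.06233.
Largest term belongs to Bell, so Bell is most probable.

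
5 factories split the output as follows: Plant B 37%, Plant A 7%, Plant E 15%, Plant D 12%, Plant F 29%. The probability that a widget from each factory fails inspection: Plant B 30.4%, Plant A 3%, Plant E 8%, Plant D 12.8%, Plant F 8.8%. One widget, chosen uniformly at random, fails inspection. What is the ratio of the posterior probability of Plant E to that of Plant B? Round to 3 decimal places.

0.107

By Bayes' rule, posterior ∝ prior × likelihood:
  Plant B: 0.37 × 0.304 = 0.11248
  Plant A: 0.07 × 0.03 = 0.0021
  Plant E: 0.15 × 0.08 = 0.012
  Plant D: 0.12 × 0.128 = 0.01536
  Plant F: 0.29 × 0.088 = 0.02552
Sum = 0.16746.
The ratio is 0.012 / 0.11248 (the normalizer cancels) = 0.107.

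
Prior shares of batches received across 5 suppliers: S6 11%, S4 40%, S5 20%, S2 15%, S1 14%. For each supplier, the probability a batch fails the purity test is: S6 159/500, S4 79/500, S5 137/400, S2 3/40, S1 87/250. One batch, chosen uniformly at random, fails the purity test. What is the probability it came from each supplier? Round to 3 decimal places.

Unnormalized posteriors (prior × likelihood):
  S6: 0.11 × 0.318 = 0.03498
  S4: 0.4 × 0.158 = 0.0632
  S5: 0.2 × 0.3425 = 0.0685
  S2: 0.15 × 0.075 = 0.01125
  S1: 0.14 × 0.348 = 0.04872
Total = 0.22665.
P(S6 | off-spec) = 0.03498/0.22665 ≈ 0.154
P(S4 | off-spec) = 0.0632/0.22665 ≈ 0.279
P(S5 | off-spec) = 0.0685/0.22665 ≈ 0.302
P(S2 | off-spec) = 0.01125/0.22665 ≈ 0.050
P(S1 | off-spec) = 0.04872/0.22665 ≈ 0.215

S6 0.154, S4 0.279, S5 0.302, S2 0.050, S1 0.215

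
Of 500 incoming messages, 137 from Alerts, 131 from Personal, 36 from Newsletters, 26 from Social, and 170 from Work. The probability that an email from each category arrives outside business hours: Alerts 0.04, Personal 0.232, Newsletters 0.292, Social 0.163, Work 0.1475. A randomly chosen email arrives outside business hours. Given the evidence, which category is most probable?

Personal

By Bayes' rule, posterior ∝ prior × likelihood:
  Alerts: 0.274 × 0.04 = 0.01096
  Personal: 0.262 × 0.232 = 0.060784
  Newsletters: 0.072 × 0.292 = 0.021024
  Social: 0.052 × 0.163 = 0.008476
  Work: 0.34 × 0.1475 = 0.05015
Sum = 0.151394.
Largest term belongs to Personal, so Personal is most probable.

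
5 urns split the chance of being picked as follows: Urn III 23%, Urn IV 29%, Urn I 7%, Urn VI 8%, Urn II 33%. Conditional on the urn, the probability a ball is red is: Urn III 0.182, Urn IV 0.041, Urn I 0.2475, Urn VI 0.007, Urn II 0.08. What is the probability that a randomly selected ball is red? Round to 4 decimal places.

Unnormalized posteriors (prior × likelihood):
  Urn III: 0.23 × 0.182 = 0.04186
  Urn IV: 0.29 × 0.041 = 0.01189
  Urn I: 0.07 × 0.2475 = 0.017325
  Urn VI: 0.08 × 0.007 = 0.00056
  Urn II: 0.33 × 0.08 = 0.0264
P(red) = 0.04186 + 0.01189 + 0.017325 + 0.00056 + 0.0264 = 0.098035 → 0.0980.

0.0980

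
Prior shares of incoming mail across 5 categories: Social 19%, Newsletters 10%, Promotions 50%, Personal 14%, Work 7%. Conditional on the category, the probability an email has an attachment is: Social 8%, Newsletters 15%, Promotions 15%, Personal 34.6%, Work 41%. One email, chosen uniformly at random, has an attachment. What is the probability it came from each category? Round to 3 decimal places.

Social 0.083, Newsletters 0.082, Promotions 0.411, Personal 0.266, Work 0.157

Compute prior × likelihood for every hypothesis:
  Social: 0.19 × 0.08 = 0.0152
  Newsletters: 0.1 × 0.15 = 0.015
  Promotions: 0.5 × 0.15 = 0.075
  Personal: 0.14 × 0.346 = 0.04844
  Work: 0.07 × 0.41 = 0.0287
Normalizing constant = 0.18234.
P(Social | attachment) = 0.0152/0.18234 ≈ 0.083
P(Newsletters | attachment) = 0.015/0.18234 ≈ 0.082
P(Promotions | attachment) = 0.075/0.18234 ≈ 0.411
P(Personal | attachment) = 0.04844/0.18234 ≈ 0.266
P(Work | attachment) = 0.0287/0.18234 ≈ 0.157
(Check: 0.083+0.082+0.411+0.266+0.157 = 0.999.)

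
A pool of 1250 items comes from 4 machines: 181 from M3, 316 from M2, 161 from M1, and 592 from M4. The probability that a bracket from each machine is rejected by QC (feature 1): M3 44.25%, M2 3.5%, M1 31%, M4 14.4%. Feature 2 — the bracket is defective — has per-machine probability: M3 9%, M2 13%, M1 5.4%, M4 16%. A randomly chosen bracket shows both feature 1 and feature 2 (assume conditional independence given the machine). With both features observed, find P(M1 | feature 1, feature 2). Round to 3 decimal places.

Compute prior × likelihood for every hypothesis:
  M3: 0.1448 × 0.4425 × 0.09 = 0.00576666
  M2: 0.2528 × 0.035 × 0.13 = 0.00115024
  M1: 0.1288 × 0.31 × 0.054 = 0.002156112
  M4: 0.4736 × 0.144 × 0.16 = 0.010911744
Total = 0.019984756.
P(M1 | evidence) = 0.002156112 / 0.019984756 ≈ 0.108.

0.108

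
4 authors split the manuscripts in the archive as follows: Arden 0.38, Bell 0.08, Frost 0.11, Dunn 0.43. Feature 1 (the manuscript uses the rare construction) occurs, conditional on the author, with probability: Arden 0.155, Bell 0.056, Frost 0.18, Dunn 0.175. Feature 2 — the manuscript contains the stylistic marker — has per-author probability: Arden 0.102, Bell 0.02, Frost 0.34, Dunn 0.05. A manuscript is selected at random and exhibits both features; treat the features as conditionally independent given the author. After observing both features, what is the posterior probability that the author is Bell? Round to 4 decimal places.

0.0054

Unnormalized posteriors (prior × likelihood):
  Arden: 0.38 × 0.155 × 0.102 = 0.0060078
  Bell: 0.08 × 0.056 × 0.02 = 0.0000896
  Frost: 0.11 × 0.18 × 0.34 = 0.006732
  Dunn: 0.43 × 0.175 × 0.05 = 0.0037625
Sum = 0.0165919.
P(Bell | evidence) = 0.0000896 / 0.0165919 ≈ 0.0054.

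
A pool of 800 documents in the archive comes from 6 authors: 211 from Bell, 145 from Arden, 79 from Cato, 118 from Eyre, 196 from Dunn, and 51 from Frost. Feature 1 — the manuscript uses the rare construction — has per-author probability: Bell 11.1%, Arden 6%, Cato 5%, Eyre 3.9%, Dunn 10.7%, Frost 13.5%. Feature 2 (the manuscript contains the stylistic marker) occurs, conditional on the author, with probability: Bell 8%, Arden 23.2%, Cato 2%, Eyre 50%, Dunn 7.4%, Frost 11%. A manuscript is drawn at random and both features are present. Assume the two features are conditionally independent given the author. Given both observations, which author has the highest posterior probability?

Prior × likelihood for each hypothesis:
  Bell: 0.26375 × 0.111 × 0.08 = 0.0023421
  Arden: 0.18125 × 0.06 × 0.232 = 0.002523
  Cato: 0.09875 × 0.05 × 0.02 = 0.00009875
  Eyre: 0.1475 × 0.039 × 0.5 = 0.00287625
  Dunn: 0.245 × 0.107 × 0.074 = 0.00193991
  Frost: 0.06375 × 0.135 × 0.11 = 0.0009466875
Total = 0.0107266975.
Largest term belongs to Eyre, so Eyre is most probable.

Eyre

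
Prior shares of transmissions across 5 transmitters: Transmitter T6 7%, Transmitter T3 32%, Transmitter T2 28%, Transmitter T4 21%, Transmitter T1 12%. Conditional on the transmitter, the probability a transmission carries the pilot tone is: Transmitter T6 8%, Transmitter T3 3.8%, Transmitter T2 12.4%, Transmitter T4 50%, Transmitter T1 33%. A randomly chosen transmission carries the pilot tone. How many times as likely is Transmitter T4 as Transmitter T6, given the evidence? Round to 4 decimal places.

18.7500

By Bayes' rule, posterior ∝ prior × likelihood:
  Transmitter T6: 0.07 × 0.08 = 0.0056
  Transmitter T3: 0.32 × 0.038 = 0.01216
  Transmitter T2: 0.28 × 0.124 = 0.03472
  Transmitter T4: 0.21 × 0.5 = 0.105
  Transmitter T1: 0.12 × 0.33 = 0.0396
Normalizing constant = 0.19708.
The ratio is 0.105 / 0.0056 (the normalizer cancels) = 18.7500.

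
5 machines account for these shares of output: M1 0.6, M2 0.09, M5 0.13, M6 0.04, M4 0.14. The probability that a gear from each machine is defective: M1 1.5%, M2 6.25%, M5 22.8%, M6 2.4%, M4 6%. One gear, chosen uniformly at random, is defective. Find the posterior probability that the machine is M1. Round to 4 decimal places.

By Bayes' rule, posterior ∝ prior × likelihood:
  M1: 0.6 × 0.015 = 0.009
  M2: 0.09 × 0.0625 = 0.005625
  M5: 0.13 × 0.228 = 0.02964
  M6: 0.04 × 0.024 = 0.00096
  M4: 0.14 × 0.06 = 0.0084
Total = 0.053625.
P(M1 | evidence) = 0.009 / 0.053625 ≈ 0.1678.

0.1678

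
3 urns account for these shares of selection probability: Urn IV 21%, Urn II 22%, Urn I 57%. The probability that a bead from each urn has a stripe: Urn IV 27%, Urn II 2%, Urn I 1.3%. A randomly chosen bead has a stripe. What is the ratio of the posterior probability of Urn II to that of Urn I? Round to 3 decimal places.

0.594

Compute prior × likelihood for every hypothesis:
  Urn IV: 0.21 × 0.27 = 0.0567
  Urn II: 0.22 × 0.02 = 0.0044
  Urn I: 0.57 × 0.013 = 0.00741
Normalizing constant = 0.06851.
The ratio is 0.0044 / 0.00741 (the normalizer cancels) = 0.594.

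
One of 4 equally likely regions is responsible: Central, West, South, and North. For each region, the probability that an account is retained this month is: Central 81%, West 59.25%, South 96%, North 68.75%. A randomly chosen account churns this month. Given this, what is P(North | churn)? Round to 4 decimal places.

Taking complements, P(churn | each) = Central 0.19, West 0.4075, South 0.04, North 0.3125.
Since the prior is uniform, the posterior is proportional to the likelihood:
  Central: 0.19
  West: 0.4075
  South: 0.04
  North: 0.3125
Total = 0.95.
P(North | evidence) = 0.3125 / 0.95 ≈ 0.3289.

0.3289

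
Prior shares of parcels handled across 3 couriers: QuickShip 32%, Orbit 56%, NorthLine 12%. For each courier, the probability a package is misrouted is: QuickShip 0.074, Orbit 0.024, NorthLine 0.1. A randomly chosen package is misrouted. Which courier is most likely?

By Bayes' rule, posterior ∝ prior × likelihood:
  QuickShip: 0.32 × 0.074 = 0.02368
  Orbit: 0.56 × 0.024 = 0.01344
  NorthLine: 0.12 × 0.1 = 0.012
Normalizing constant = 0.04912.
Largest term belongs to QuickShip, so QuickShip is most probable.

QuickShip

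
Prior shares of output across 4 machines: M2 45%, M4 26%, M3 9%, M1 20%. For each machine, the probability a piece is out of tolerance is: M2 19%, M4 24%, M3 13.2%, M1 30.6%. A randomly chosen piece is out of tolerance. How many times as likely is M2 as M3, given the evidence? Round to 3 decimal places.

Unnormalized posteriors (prior × likelihood):
  M2: 0.45 × 0.19 = 0.0855
  M4: 0.26 × 0.24 = 0.0624
  M3: 0.09 × 0.132 = 0.01188
  M1: 0.2 × 0.306 = 0.0612
Sum = 0.22098.
The ratio is 0.0855 / 0.01188 (the normalizer cancels) = 7.197.

7.197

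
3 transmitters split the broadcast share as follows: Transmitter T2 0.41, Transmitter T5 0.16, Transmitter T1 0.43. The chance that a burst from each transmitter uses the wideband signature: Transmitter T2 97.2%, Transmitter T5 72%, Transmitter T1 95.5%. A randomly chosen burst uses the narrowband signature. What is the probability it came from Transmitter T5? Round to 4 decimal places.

0.5924

Taking complements, P(narrowband | each) = Transmitter T2 0.028, Transmitter T5 0.28, Transmitter T1 0.045.
By Bayes' rule, posterior ∝ prior × likelihood:
  Transmitter T2: 0.41 × 0.028 = 0.01148
  Transmitter T5: 0.16 × 0.28 = 0.0448
  Transmitter T1: 0.43 × 0.045 = 0.01935
Sum = 0.07563.
P(Transmitter T5 | evidence) = 0.0448 / 0.07563 ≈ 0.5924.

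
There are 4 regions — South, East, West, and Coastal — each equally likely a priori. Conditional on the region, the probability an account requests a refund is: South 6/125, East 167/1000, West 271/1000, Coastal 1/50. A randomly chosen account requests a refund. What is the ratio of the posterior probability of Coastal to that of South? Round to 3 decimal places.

0.417

With a uniform prior (1/4 each), posterior ∝ likelihood:
  South: 0.048
  East: 0.167
  West: 0.271
  Coastal: 0.02
Normalizing constant = 0.506.
The ratio is 0.02 / 0.048 (the normalizer cancels) = 0.417.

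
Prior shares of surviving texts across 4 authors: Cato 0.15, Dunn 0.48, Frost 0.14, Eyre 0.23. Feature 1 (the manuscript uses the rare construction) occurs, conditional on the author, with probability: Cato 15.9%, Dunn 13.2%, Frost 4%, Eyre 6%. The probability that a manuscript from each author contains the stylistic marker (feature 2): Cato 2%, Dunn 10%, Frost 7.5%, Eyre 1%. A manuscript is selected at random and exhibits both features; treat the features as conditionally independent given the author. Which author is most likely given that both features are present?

Prior × likelihood for each hypothesis:
  Cato: 0.15 × 0.159 × 0.02 = 0.000477
  Dunn: 0.48 × 0.132 × 0.1 = 0.006336
  Frost: 0.14 × 0.04 × 0.075 = 0.00042
  Eyre: 0.23 × 0.06 × 0.01 = 0.000138
Sum = 0.007371.
Largest term belongs to Dunn, so Dunn is most probable.

Dunn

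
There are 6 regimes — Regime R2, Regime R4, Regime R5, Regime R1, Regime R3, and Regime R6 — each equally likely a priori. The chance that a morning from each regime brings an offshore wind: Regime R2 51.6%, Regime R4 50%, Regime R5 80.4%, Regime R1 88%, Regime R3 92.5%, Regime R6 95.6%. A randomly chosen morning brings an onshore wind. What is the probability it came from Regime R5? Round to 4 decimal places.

0.1381

Taking complements, P(onshore | each) = Regime R2 0.484, Regime R4 0.5, Regime R5 0.196, Regime R1 0.12, Regime R3 0.075, Regime R6 0.044.
With a uniform prior (1/6 each), posterior ∝ likelihood:
  Regime R2: 0.484
  Regime R4: 0.5
  Regime R5: 0.196
  Regime R1: 0.12
  Regime R3: 0.075
  Regime R6: 0.044
Total = 1.419.
P(Regime R5 | evidence) = 0.196 / 1.419 ≈ 0.1381.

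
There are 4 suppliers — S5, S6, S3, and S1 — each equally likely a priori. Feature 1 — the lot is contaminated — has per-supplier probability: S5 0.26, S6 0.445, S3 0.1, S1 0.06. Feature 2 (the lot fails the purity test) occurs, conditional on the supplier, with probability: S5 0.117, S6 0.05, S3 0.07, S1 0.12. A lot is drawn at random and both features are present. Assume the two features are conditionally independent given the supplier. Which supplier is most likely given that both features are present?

S5

With a uniform prior (1/4 each), posterior ∝ likelihood:
  S5: 0.26 × 0.117 = 0.03042
  S6: 0.445 × 0.05 = 0.02225
  S3: 0.1 × 0.07 = 0.007
  S1: 0.06 × 0.12 = 0.0072
Normalizing constant = 0.06687.
Largest term belongs to S5, so S5 is most probable.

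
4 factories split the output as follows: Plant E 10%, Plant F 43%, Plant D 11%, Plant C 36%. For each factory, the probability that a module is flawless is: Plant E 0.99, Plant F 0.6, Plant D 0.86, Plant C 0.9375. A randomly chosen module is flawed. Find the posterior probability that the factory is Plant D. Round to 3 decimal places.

Taking complements, P(flawed | each) = Plant E 0.01, Plant F 0.4, Plant D 0.14, Plant C 0.0625.
Prior × likelihood for each hypothesis:
  Plant E: 0.1 × 0.01 = 0.001
  Plant F: 0.43 × 0.4 = 0.172
  Plant D: 0.11 × 0.14 = 0.0154
  Plant C: 0.36 × 0.0625 = 0.0225
Total = 0.2109.
P(Plant D | evidence) = 0.0154 / 0.2109 ≈ 0.073.

0.073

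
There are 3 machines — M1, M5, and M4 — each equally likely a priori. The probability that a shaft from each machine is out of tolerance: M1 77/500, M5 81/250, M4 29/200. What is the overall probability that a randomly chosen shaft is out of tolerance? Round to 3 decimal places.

Since the prior is uniform, the posterior is proportional to the likelihood:
  M1: 0.154
  M5: 0.324
  M4: 0.145
P(oversize) = (1/3) × (0.154 + 0.324 + 0.145) = 0.623/3 ≈ 0.208.

0.208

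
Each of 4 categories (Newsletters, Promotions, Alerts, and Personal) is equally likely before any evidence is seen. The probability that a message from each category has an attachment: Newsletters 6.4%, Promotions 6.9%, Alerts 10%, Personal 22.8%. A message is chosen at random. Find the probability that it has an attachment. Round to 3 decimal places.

With a uniform prior (1/4 each), posterior ∝ likelihood:
  Newsletters: 0.064
  Promotions: 0.069
  Alerts: 0.1
  Personal: 0.228
P(attachment) = (1/4) × (0.064 + 0.069 + 0.1 + 0.228) = 0.461/4 ≈ 0.115.

0.115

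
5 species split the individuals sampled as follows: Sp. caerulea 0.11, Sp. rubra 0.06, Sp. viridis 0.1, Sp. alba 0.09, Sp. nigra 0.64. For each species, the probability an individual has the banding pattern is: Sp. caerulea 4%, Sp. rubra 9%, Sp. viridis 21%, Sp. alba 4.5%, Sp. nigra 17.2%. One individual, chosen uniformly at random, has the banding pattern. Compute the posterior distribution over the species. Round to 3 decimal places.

Sp. caerulea 0.030, Sp. rubra 0.037, Sp. viridis 0.145, Sp. alba 0.028, Sp. nigra 0.760

By Bayes' rule, posterior ∝ prior × likelihood:
  Sp. caerulea: 0.11 × 0.04 = 0.0044
  Sp. rubra: 0.06 × 0.09 = 0.0054
  Sp. viridis: 0.1 × 0.21 = 0.021
  Sp. alba: 0.09 × 0.045 = 0.00405
  Sp. nigra: 0.64 × 0.172 = 0.11008
Total = 0.14493.
P(Sp. caerulea | banded) = 0.0044/0.14493 ≈ 0.030
P(Sp. rubra | banded) = 0.0054/0.14493 ≈ 0.037
P(Sp. viridis | banded) = 0.021/0.14493 ≈ 0.145
P(Sp. alba | banded) = 0.00405/0.14493 ≈ 0.028
P(Sp. nigra | banded) = 0.11008/0.14493 ≈ 0.760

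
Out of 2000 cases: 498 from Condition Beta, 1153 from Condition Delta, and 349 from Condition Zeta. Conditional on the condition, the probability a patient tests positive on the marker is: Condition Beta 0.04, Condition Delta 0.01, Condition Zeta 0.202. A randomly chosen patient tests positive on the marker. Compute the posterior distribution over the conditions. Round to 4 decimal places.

By Bayes' rule, posterior ∝ prior × likelihood:
  Condition Beta: 0.249 × 0.04 = 0.00996
  Condition Delta: 0.5765 × 0.01 = 0.005765
  Condition Zeta: 0.1745 × 0.202 = 0.035249
Total = 0.050974.
P(Condition Beta | marker-positive) = 0.00996/0.050974 ≈ 0.1954
P(Condition Delta | marker-positive) = 0.005765/0.050974 ≈ 0.1131
P(Condition Zeta | marker-positive) = 0.035249/0.050974 ≈ 0.6915
(Check: 0.1954+0.1131+0.6915 = 1.0000.)

Condition Beta 0.1954, Condition Delta 0.1131, Condition Zeta 0.6915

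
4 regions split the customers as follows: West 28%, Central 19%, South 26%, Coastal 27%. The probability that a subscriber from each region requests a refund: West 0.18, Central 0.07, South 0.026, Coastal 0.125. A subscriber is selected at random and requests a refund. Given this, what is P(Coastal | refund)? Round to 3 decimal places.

0.324

Unnormalized posteriors (prior × likelihood):
  West: 0.28 × 0.18 = 0.0504
  Central: 0.19 × 0.07 = 0.0133
  South: 0.26 × 0.026 = 0.00676
  Coastal: 0.27 × 0.125 = 0.03375
Sum = 0.10421.
P(Coastal | evidence) = 0.03375 / 0.10421 ≈ 0.324.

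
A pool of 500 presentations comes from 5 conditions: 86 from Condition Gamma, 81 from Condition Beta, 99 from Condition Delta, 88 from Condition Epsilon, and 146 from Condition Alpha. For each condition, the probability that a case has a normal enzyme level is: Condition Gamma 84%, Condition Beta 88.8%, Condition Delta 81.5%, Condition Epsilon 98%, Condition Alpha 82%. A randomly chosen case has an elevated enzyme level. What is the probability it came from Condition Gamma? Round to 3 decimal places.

0.199

Taking complements, P(elevated | each) = Condition Gamma 0.16, Condition Beta 0.112, Condition Delta 0.185, Condition Epsilon 0.02, Condition Alpha 0.18.
Unnormalized posteriors (prior × likelihood):
  Condition Gamma: 0.172 × 0.16 = 0.02752
  Condition Beta: 0.162 × 0.112 = 0.018144
  Condition Delta: 0.198 × 0.185 = 0.03663
  Condition Epsilon: 0.176 × 0.02 = 0.00352
  Condition Alpha: 0.292 × 0.18 = 0.05256
Normalizing constant = 0.138374.
P(Condition Gamma | evidence) = 0.02752 / 0.138374 ≈ 0.199.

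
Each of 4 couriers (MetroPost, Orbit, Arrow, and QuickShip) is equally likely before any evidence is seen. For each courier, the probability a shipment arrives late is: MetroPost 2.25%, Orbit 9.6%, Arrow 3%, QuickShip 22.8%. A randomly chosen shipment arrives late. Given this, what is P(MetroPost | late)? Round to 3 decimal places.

0.060

Since the prior is uniform, the posterior is proportional to the likelihood:
  MetroPost: 0.0225
  Orbit: 0.096
  Arrow: 0.03
  QuickShip: 0.228
Normalizing constant = 0.3765.
P(MetroPost | evidence) = 0.0225 / 0.3765 ≈ 0.060.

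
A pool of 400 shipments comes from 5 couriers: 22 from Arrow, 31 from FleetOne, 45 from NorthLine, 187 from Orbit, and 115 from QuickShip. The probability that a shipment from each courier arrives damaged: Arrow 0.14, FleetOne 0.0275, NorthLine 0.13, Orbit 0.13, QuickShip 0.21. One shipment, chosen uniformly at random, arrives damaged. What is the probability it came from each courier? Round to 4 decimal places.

Prior × likelihood for each hypothesis:
  Arrow: 0.055 × 0.14 = 0.0077
  FleetOne: 0.0775 × 0.0275 = 0.00213125
  NorthLine: 0.1125 × 0.13 = 0.014625
  Orbit: 0.4675 × 0.13 = 0.060775
  QuickShip: 0.2875 × 0.21 = 0.060375
Sum = 0.14560625.
P(Arrow | damaged) = 0.0077/0.14560625 ≈ 0.0529
P(FleetOne | damaged) = 0.00213125/0.14560625 ≈ 0.0146
P(NorthLine | damaged) = 0.014625/0.14560625 ≈ 0.1004
P(Orbit | damaged) = 0.060775/0.14560625 ≈ 0.4174
P(QuickShip | damaged) = 0.060375/0.14560625 ≈ 0.4146

Arrow 0.0529, FleetOne 0.0146, NorthLine 0.1004, Orbit 0.4174, QuickShip 0.4146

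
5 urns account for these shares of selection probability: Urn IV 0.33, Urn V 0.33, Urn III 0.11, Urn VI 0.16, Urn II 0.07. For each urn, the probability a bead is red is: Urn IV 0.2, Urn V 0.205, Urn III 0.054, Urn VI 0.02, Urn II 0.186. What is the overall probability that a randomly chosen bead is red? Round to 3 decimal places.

By Bayes' rule, posterior ∝ prior × likelihood:
  Urn IV: 0.33 × 0.2 = 0.066
  Urn V: 0.33 × 0.205 = 0.06765
  Urn III: 0.11 × 0.054 = 0.00594
  Urn VI: 0.16 × 0.02 = 0.0032
  Urn II: 0.07 × 0.186 = 0.01302
P(red) = 0.066 + 0.06765 + 0.00594 + 0.0032 + 0.01302 = 0.15581 → 0.156.

0.156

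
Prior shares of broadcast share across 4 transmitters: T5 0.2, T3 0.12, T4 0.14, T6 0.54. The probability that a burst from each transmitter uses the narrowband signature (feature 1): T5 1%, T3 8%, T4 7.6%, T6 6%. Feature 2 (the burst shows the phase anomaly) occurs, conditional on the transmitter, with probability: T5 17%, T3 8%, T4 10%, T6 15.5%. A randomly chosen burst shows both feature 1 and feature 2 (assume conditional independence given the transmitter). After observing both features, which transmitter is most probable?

T6

Compute prior × likelihood for every hypothesis:
  T5: 0.2 × 0.01 × 0.17 = 0.00034
  T3: 0.12 × 0.08 × 0.08 = 0.000768
  T4: 0.14 × 0.076 × 0.1 = 0.001064
  T6: 0.54 × 0.06 × 0.155 = 0.005022
Total = 0.007194.
Largest term belongs to T6, so T6 is most probable.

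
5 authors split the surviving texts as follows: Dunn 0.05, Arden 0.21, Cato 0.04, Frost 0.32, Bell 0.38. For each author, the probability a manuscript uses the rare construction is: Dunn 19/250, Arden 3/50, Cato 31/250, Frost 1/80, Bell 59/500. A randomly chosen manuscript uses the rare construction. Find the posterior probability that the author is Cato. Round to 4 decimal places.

By Bayes' rule, posterior ∝ prior × likelihood:
  Dunn: 0.05 × 0.076 = 0.0038
  Arden: 0.21 × 0.06 = 0.0126
  Cato: 0.04 × 0.124 = 0.00496
  Frost: 0.32 × 0.0125 = 0.004
  Bell: 0.38 × 0.118 = 0.04484
Normalizing constant = 0.0702.
P(Cato | evidence) = 0.00496 / 0.0702 ≈ 0.0707.

0.0707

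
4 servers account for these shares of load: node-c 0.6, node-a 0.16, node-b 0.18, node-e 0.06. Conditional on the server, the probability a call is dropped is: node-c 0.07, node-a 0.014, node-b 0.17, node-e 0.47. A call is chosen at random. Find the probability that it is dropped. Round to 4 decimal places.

0.1030

By Bayes' rule, posterior ∝ prior × likelihood:
  node-c: 0.6 × 0.07 = 0.042
  node-a: 0.16 × 0.014 = 0.00224
  node-b: 0.18 × 0.17 = 0.0306
  node-e: 0.06 × 0.47 = 0.0282
P(dropped) = 0.042 + 0.00224 + 0.0306 + 0.0282 = 0.10304 → 0.1030.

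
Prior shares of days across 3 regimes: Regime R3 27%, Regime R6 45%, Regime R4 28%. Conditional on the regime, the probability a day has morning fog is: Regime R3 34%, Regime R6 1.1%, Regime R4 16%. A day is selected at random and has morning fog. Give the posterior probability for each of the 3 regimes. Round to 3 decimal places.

By Bayes' rule, posterior ∝ prior × likelihood:
  Regime R3: 0.27 × 0.34 = 0.0918
  Regime R6: 0.45 × 0.011 = 0.00495
  Regime R4: 0.28 × 0.16 = 0.0448
Total = 0.14155.
P(Regime R3 | fog) = 0.0918/0.14155 ≈ 0.649
P(Regime R6 | fog) = 0.00495/0.14155 ≈ 0.035
P(Regime R4 | fog) = 0.0448/0.14155 ≈ 0.316
(Check: 0.649+0.035+0.316 = 1.000.)

Regime R3 0.649, Regime R6 0.035, Regime R4 0.316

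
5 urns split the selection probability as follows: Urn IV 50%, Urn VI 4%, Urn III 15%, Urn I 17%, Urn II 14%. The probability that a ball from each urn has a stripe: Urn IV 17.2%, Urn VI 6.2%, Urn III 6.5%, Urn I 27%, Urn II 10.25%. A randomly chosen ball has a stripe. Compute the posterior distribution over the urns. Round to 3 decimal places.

Urn IV 0.543, Urn VI 0.016, Urn III 0.062, Urn I 0.290, Urn II 0.091

By Bayes' rule, posterior ∝ prior × likelihood:
  Urn IV: 0.5 × 0.172 = 0.086
  Urn VI: 0.04 × 0.062 = 0.00248
  Urn III: 0.15 × 0.065 = 0.00975
  Urn I: 0.17 × 0.27 = 0.0459
  Urn II: 0.14 × 0.1025 = 0.01435
Normalizing constant = 0.15848.
P(Urn IV | striped) = 0.086/0.15848 ≈ 0.543
P(Urn VI | striped) = 0.00248/0.15848 ≈ 0.016
P(Urn III | striped) = 0.00975/0.15848 ≈ 0.062
P(Urn I | striped) = 0.0459/0.15848 ≈ 0.290
P(Urn II | striped) = 0.01435/0.15848 ≈ 0.091
(Check: 0.543+0.016+0.062+0.290+0.091 = 1.002.)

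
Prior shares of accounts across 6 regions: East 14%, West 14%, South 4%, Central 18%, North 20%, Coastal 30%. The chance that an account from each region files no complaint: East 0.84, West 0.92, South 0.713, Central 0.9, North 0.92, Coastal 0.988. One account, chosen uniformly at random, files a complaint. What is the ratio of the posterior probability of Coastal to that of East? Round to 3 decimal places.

Taking complements, P(complaint | each) = East 0.16, West 0.08, South 0.287, Central 0.1, North 0.08, Coastal 0.012.
Prior × likelihood for each hypothesis:
  East: 0.14 × 0.16 = 0.0224
  West: 0.14 × 0.08 = 0.0112
  South: 0.04 × 0.287 = 0.01148
  Central: 0.18 × 0.1 = 0.018
  North: 0.2 × 0.08 = 0.016
  Coastal: 0.3 × 0.012 = 0.0036
Normalizing constant = 0.08268.
The ratio is 0.0036 / 0.0224 (the normalizer cancels) = 0.161.

0.161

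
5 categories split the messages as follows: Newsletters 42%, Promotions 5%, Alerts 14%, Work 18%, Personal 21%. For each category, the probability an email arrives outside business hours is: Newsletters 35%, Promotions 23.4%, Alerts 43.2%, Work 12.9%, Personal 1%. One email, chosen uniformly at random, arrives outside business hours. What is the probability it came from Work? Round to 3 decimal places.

Prior × likelihood for each hypothesis:
  Newsletters: 0.42 × 0.35 = 0.147
  Promotions: 0.05 × 0.234 = 0.0117
  Alerts: 0.14 × 0.432 = 0.06048
  Work: 0.18 × 0.129 = 0.02322
  Personal: 0.21 × 0.01 = 0.0021
Total = 0.2445.
P(Work | evidence) = 0.02322 / 0.2445 ≈ 0.095.

0.095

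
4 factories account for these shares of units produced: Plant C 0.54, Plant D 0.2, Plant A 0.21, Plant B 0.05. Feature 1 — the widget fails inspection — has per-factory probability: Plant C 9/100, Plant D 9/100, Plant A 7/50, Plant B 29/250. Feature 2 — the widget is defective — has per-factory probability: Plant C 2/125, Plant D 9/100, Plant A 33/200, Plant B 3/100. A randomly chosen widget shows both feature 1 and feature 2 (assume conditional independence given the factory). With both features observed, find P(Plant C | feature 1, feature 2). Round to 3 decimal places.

Unnormalized posteriors (prior × likelihood):
  Plant C: 0.54 × 0.09 × 0.016 = 0.0007776
  Plant D: 0.2 × 0.09 × 0.09 = 0.00162
  Plant A: 0.21 × 0.14 × 0.165 = 0.004851
  Plant B: 0.05 × 0.116 × 0.03 = 0.000174
Normalizing constant = 0.0074226.
P(Plant C | evidence) = 0.0007776 / 0.0074226 ≈ 0.105.

0.105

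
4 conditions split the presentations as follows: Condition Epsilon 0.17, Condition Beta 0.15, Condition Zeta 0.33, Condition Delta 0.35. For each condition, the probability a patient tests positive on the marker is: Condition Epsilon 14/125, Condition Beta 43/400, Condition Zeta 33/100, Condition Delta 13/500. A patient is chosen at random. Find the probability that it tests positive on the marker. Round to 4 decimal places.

0.1532

By Bayes' rule, posterior ∝ prior × likelihood:
  Condition Epsilon: 0.17 × 0.112 = 0.01904
  Condition Beta: 0.15 × 0.1075 = 0.016125
  Condition Zeta: 0.33 × 0.33 = 0.1089
  Condition Delta: 0.35 × 0.026 = 0.0091
P(marker-positive) = 0.01904 + 0.016125 + 0.1089 + 0.0091 = 0.153165 → 0.1532.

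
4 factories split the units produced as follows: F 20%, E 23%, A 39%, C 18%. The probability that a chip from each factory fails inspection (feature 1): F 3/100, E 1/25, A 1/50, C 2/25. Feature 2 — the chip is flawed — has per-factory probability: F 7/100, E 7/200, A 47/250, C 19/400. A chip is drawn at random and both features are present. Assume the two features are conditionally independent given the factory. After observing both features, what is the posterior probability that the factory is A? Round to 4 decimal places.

0.5070

Prior × likelihood for each hypothesis:
  F: 0.2 × 0.03 × 0.07 = 0.00042
  E: 0.23 × 0.04 × 0.035 = 0.000322
  A: 0.39 × 0.02 × 0.188 = 0.0014664
  C: 0.18 × 0.08 × 0.0475 = 0.000684
Sum = 0.0028924.
P(A | evidence) = 0.0014664 / 0.0028924 ≈ 0.5070.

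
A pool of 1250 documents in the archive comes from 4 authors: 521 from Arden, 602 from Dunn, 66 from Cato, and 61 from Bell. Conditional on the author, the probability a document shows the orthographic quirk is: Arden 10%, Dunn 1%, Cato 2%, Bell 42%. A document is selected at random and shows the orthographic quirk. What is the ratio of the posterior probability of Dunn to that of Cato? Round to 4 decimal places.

4.5606

Prior × likelihood for each hypothesis:
  Arden: 0.4168 × 0.1 = 0.04168
  Dunn: 0.4816 × 0.01 = 0.004816
  Cato: 0.0528 × 0.02 = 0.001056
  Bell: 0.0488 × 0.42 = 0.020496
Normalizing constant = 0.068048.
The ratio is 0.004816 / 0.001056 (the normalizer cancels) = 4.5606.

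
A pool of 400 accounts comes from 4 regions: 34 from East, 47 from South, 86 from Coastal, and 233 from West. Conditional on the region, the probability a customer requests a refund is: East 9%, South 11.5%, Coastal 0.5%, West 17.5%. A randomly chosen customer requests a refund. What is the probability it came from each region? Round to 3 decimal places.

Compute prior × likelihood for every hypothesis:
  East: 0.085 × 0.09 = 0.00765
  South: 0.1175 × 0.115 = 0.0135125
  Coastal: 0.215 × 0.005 = 0.001075
  West: 0.5825 × 0.175 = 0.1019375
Total = 0.124175.
P(East | refund) = 0.00765/0.124175 ≈ 0.062
P(South | refund) = 0.0135125/0.124175 ≈ 0.109
P(Coastal | refund) = 0.001075/0.124175 ≈ 0.009
P(West | refund) = 0.1019375/0.124175 ≈ 0.821

East 0.062, South 0.109, Coastal 0.009, West 0.821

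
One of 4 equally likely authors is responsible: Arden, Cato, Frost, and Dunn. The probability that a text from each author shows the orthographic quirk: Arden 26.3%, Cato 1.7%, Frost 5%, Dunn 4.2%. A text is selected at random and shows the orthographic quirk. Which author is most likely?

With a uniform prior (1/4 each), posterior ∝ likelihood:
  Arden: 0.263
  Cato: 0.017
  Frost: 0.05
  Dunn: 0.042
Normalizing constant = 0.372.
Largest term belongs to Arden, so Arden is most probable.

Arden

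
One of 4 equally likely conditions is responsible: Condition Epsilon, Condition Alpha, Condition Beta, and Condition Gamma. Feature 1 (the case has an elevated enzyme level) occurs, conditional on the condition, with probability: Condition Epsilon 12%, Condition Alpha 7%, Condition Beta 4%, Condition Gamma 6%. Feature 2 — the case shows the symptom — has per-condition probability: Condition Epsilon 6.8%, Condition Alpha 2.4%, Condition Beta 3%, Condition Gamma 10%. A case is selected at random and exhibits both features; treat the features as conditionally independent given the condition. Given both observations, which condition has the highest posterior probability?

Condition Epsilon

Since the prior is uniform, the posterior is proportional to the likelihood:
  Condition Epsilon: 0.12 × 0.068 = 0.00816
  Condition Alpha: 0.07 × 0.024 = 0.00168
  Condition Beta: 0.04 × 0.03 = 0.0012
  Condition Gamma: 0.06 × 0.1 = 0.006
Total = 0.01704.
Largest term belongs to Condition Epsilon, so Condition Epsilon is most probable.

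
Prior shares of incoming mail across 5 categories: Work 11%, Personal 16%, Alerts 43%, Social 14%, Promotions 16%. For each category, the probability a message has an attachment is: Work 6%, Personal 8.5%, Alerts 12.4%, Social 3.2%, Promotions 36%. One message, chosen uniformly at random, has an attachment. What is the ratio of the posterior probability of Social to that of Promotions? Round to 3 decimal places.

Unnormalized posteriors (prior × likelihood):
  Work: 0.11 × 0.06 = 0.0066
  Personal: 0.16 × 0.085 = 0.0136
  Alerts: 0.43 × 0.124 = 0.05332
  Social: 0.14 × 0.032 = 0.00448
  Promotions: 0.16 × 0.36 = 0.0576
Sum = 0.1356.
The ratio is 0.00448 / 0.0576 (the normalizer cancels) = 0.078.

0.078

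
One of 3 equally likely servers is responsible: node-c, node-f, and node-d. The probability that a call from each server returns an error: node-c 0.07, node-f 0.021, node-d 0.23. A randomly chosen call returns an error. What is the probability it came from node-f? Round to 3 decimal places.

Since the prior is uniform, the posterior is proportional to the likelihood:
  node-c: 0.07
  node-f: 0.021
  node-d: 0.23
Total = 0.321.
P(node-f | evidence) = 0.021 / 0.321 ≈ 0.065.

0.065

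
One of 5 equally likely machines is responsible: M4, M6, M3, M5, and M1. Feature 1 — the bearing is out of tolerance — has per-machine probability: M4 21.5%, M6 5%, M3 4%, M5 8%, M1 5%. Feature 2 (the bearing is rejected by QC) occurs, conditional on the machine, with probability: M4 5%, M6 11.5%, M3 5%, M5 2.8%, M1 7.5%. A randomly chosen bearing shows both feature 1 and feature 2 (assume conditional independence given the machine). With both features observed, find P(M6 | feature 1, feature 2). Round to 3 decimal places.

Since the prior is uniform, the posterior is proportional to the likelihood:
  M4: 0.215 × 0.05 = 0.01075
  M6: 0.05 × 0.115 = 0.00575
  M3: 0.04 × 0.05 = 0.002
  M5: 0.08 × 0.028 = 0.00224
  M1: 0.05 × 0.075 = 0.00375
Total = 0.02449.
P(M6 | evidence) = 0.00575 / 0.02449 ≈ 0.235.

0.235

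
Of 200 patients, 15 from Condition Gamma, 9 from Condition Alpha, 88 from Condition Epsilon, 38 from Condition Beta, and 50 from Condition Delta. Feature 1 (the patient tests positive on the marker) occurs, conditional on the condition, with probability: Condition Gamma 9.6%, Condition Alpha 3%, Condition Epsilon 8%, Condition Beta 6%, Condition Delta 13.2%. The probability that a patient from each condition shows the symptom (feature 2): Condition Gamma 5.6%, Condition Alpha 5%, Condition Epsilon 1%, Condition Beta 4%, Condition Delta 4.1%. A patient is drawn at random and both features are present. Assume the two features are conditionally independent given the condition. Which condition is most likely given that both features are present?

Condition Delta

Prior × likelihood for each hypothesis:
  Condition Gamma: 0.075 × 0.096 × 0.056 = 0.0004032
  Condition Alpha: 0.045 × 0.03 × 0.05 = 0.0000675
  Condition Epsilon: 0.44 × 0.08 × 0.01 = 0.000352
  Condition Beta: 0.19 × 0.06 × 0.04 = 0.000456
  Condition Delta: 0.25 × 0.132 × 0.041 = 0.001353
Normalizing constant = 0.0026317.
Largest term belongs to Condition Delta, so Condition Delta is most probable.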